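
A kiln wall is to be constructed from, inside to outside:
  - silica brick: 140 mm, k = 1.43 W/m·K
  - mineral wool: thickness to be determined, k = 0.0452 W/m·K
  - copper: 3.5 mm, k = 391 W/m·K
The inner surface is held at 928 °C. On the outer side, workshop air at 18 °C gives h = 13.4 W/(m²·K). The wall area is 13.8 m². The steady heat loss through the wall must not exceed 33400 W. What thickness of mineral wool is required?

Using the resistance-network approach (series):
R_silica brick = L/(kA) = 0.14/(1.43×13.8) = 0.007094 K/W
R_copper = L/(kA) = 0.0035/(391×13.8) = 6.487×10^-7 K/W
R_outer film = 1/(h_o·A) = 1/(13.4×13.8) = 0.005408 K/W
Sum of the known resistances R_other = 0.0125 K/W
Required total resistance R_tot = ΔT/Q_allow = 910/33400 = 0.02725 K/W
R_mineral wool = R_tot − R_other = 0.01474 K/W
L = R·k·A = 0.01474×0.0452×13.8

L ≈ 9.2 mm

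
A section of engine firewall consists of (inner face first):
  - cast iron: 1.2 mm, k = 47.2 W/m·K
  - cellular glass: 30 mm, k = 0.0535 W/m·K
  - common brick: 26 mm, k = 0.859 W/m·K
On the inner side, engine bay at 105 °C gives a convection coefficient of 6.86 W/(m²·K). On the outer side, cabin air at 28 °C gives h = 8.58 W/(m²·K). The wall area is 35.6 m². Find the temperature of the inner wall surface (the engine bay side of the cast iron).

Using the resistance-network approach (series):
R_inner film = 1/(h_i·A) = 1/(6.86×35.6) = 0.004095 K/W
R_cast iron = L/(kA) = 0.0012/(47.2×35.6) = 7.141×10^-7 K/W
R_cellular glass = L/(kA) = 0.03/(0.0535×35.6) = 0.01575 K/W
R_common brick = L/(kA) = 0.026/(0.859×35.6) = 8.502×10^-4 K/W
R_outer film = 1/(h_o·A) = 1/(8.58×35.6) = 0.003274 K/W
R_total = 0.02397 K/W;  Q = ΔT/R_total = 77/0.02397 = 3212 W
T_interface = T_inner − Q·ΣR(inner→interface) = 105 − 3210×0.004095

T ≈ 91.8 °C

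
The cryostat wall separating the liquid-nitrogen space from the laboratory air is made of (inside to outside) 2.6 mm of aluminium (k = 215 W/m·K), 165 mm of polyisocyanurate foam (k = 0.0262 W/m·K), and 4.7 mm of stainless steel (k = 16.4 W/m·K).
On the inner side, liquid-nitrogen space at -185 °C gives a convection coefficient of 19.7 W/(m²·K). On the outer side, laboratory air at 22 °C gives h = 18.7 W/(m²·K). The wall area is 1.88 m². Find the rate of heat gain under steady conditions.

Treating each layer as a thermal resistance in series:
R_inner film = 1/(h_i·A) = 1/(19.7×1.88) = 0.027 K/W
R_aluminium = L/(kA) = 0.0026/(215×1.88) = 6.432×10^-6 K/W
R_polyisocyanurate foam = L/(kA) = 0.165/(0.0262×1.88) = 3.35 K/W
R_stainless steel = L/(kA) = 0.0047/(16.4×1.88) = 1.524×10^-4 K/W
R_outer film = 1/(h_o·A) = 1/(18.7×1.88) = 0.02844 K/W
R_total = 3.405 K/W
Q = ΔT / R_total = 207 / 3.405

Q ≈ 60.8 W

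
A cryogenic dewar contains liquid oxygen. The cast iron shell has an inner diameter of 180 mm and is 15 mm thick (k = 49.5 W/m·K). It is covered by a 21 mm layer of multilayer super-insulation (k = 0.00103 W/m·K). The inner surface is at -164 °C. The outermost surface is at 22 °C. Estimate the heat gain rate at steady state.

For a spherical shell R = (1/r₁ − 1/r₂)/(4πk); film R = 1/(h·4πr²). In series:
R_cast iron shell = (1/0.09 − 1/0.105)/(4π×49.5) = 0.002552 K/W
R_multilayer super-insulation = (1/0.105 − 1/0.126)/(4π×0.00103) = 122.6 K/W
R_total = 122.6 K/W
Q = ΔT/R_total = 186/122.6

Q ≈ 1.52 W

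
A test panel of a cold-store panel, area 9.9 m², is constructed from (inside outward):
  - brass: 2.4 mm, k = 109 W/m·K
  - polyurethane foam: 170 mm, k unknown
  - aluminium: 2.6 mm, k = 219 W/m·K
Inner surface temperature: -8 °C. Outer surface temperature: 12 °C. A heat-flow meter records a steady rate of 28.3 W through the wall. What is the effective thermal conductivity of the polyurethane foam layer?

Series thermal resistances:
R_brass = L/(kA) = 0.0024/(109×9.9) = 2.224×10^-6 K/W
R_aluminium = L/(kA) = 0.0026/(219×9.9) = 1.199×10^-6 K/W
Sum of known resistances R_other = 3.423×10^-6 K/W
Total R = ΔT/Q = 20/28.3 = 0.7067 K/W
R_polyurethane foam = R_total − R_other = 0.7067 K/W
k = L/(R·A) = 0.17/(0.7067×9.9)

k ≈ 0.0243 W/(m·K)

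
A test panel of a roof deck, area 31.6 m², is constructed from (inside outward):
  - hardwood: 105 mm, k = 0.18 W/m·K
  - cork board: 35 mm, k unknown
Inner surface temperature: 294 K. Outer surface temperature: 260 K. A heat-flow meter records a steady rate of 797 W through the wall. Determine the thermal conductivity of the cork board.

k ≈ 0.0458 W/(m·K)

Thermal resistances in series:
R_hardwood = L/(kA) = 0.105/(0.18×31.6) = 0.01846 K/W
Sum of known resistances R_other = 0.01846 K/W
Total R = ΔT/Q = 34/797 = 0.04266 K/W
R_cork board = R_total − R_other = 0.0242 K/W
k = L/(R·A) = 0.035/(0.0242×31.6)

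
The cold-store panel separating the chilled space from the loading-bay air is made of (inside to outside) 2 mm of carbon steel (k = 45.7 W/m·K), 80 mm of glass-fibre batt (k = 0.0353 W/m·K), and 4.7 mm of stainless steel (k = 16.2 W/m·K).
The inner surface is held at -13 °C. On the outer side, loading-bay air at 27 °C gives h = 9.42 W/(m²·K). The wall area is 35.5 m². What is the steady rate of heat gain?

Model the wall as resistances in series:
R_carbon steel = L/(kA) = 0.002/(45.7×35.5) = 1.233×10^-6 K/W
R_glass-fibre batt = L/(kA) = 0.08/(0.0353×35.5) = 0.06384 K/W
R_stainless steel = L/(kA) = 0.0047/(16.2×35.5) = 8.172×10^-6 K/W
R_outer film = 1/(h_o·A) = 1/(9.42×35.5) = 0.00299 K/W
R_total = 0.06684 K/W
Q = ΔT / R_total = 40 / 0.06684

Q ≈ 598 W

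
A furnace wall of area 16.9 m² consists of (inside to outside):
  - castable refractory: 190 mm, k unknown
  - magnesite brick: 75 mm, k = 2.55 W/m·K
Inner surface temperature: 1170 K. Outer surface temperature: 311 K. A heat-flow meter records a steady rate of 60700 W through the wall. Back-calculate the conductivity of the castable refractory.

k ≈ 0.906 W/(m·K)

Treating each layer as a thermal resistance in series:
R_magnesite brick = L/(kA) = 0.075/(2.55×16.9) = 0.00174 K/W
Sum of known resistances R_other = 0.00174 K/W
Total R = ΔT/Q = 859/60700 = 0.01415 K/W
R_castable refractory = R_total − R_other = 0.01241 K/W
k = L/(R·A) = 0.19/(0.01241×16.9)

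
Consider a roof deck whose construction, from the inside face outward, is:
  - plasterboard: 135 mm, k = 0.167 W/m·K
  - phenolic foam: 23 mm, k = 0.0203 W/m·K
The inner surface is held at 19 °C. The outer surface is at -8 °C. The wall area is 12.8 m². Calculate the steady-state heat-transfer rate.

Series thermal resistances:
R_plasterboard = L/(kA) = 0.135/(0.167×12.8) = 0.06315 K/W
R_phenolic foam = L/(kA) = 0.023/(0.0203×12.8) = 0.08852 K/W
R_total = 0.1517 K/W
Q = ΔT / R_total = 27 / 0.1517

Q ≈ 178 W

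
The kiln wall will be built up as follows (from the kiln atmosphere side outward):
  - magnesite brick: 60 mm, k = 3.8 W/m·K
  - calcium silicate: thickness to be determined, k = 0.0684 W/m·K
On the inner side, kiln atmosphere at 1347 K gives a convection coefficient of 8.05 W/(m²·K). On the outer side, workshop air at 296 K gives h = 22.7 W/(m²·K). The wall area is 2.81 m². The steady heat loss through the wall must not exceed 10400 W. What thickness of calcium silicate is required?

L ≈ 6.83 mm

Thermal resistances in series:
R_inner film = 1/(h_i·A) = 1/(8.05×2.81) = 0.04421 K/W
R_magnesite brick = L/(kA) = 0.06/(3.8×2.81) = 0.005619 K/W
R_outer film = 1/(h_o·A) = 1/(22.7×2.81) = 0.01568 K/W
Sum of the known resistances R_other = 0.0655 K/W
Required total resistance R_tot = ΔT/Q_allow = 1051/10400 = 0.1011 K/W
R_calcium silicate = R_tot − R_other = 0.03555 K/W
L = R·k·A = 0.03555×0.0684×2.81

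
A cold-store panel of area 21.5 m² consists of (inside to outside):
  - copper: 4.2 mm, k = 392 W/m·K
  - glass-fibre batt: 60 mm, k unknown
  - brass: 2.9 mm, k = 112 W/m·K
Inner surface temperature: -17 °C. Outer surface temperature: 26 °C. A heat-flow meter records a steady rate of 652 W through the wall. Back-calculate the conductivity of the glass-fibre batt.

Using the resistance-network approach (series):
R_copper = L/(kA) = 0.0042/(392×21.5) = 4.983×10^-7 K/W
R_brass = L/(kA) = 0.0029/(112×21.5) = 1.204×10^-6 K/W
Sum of known resistances R_other = 1.703×10^-6 K/W
Total R = ΔT/Q = 43/652 = 0.06595 K/W
R_glass-fibre batt = R_total − R_other = 0.06595 K/W
k = L/(R·A) = 0.06/(0.06595×21.5)

k ≈ 0.0423 W/(m·K)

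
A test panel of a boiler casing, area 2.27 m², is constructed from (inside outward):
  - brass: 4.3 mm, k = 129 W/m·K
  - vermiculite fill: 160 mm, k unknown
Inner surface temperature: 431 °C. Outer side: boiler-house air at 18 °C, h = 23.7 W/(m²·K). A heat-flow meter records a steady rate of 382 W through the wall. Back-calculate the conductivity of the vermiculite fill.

Thermal resistances in series:
R_brass = L/(kA) = 0.0043/(129×2.27) = 1.468×10^-5 K/W
R_outer film = 1/(h_o·A) = 1/(23.7×2.27) = 0.01859 K/W
Sum of known resistances R_other = 0.0186 K/W
Total R = ΔT/Q = 413/382 = 1.081 K/W
R_vermiculite fill = R_total − R_other = 1.063 K/W
k = L/(R·A) = 0.16/(1.063×2.27)

k ≈ 0.0663 W/(m·K)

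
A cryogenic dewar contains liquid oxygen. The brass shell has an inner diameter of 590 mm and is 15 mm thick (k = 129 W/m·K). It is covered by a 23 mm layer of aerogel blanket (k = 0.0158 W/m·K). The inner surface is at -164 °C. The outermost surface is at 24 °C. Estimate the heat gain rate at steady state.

Q ≈ 168 W

Spherical conduction: R = (1/r_in − 1/r_out)/(4πk) per layer; series-sum.
R_brass shell = (1/0.295 − 1/0.31)/(4π×129) = 1.012×10^-4 K/W
R_aerogel blanket = (1/0.31 − 1/0.333)/(4π×0.0158) = 1.122 K/W
R_total = 1.122 K/W
Q = ΔT/R_total = 188/1.122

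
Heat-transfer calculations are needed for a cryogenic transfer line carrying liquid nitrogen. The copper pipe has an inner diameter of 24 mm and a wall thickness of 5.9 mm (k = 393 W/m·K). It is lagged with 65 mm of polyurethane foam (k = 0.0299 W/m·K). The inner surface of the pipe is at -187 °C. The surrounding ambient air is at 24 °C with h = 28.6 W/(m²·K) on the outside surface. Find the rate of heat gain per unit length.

q′ ≈ 25.6 W/m

For a radial system each layer contributes R = ln(r_out/r_in)/(2πkL); films add R = 1/(hA).
R_copper pipe wall = ln(17.9/12)/(2π×393×1) = 1.619×10^-4 K/W
R_polyurethane foam = ln(82.9/17.9)/(2π×0.0299×1) = 8.159 K/W
R_outer film = 1/(h_o·2πr_oL) = 1/(28.6×2π×0.0829×1) = 0.06713 K/W
R_total = 8.226 K/W
Q = ΔT/R_total = 211/8.226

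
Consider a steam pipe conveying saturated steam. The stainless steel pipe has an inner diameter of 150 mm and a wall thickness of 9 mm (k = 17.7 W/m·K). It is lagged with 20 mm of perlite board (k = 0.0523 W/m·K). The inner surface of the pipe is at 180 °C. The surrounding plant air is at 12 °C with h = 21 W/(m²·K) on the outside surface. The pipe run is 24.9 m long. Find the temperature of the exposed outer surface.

Cylindrical conduction, so R = ln(r₂/r₁)/(2πkL) per layer, in series:
R_stainless steel pipe wall = ln(84/75)/(2π×17.7×24.9) = 4.092×10^-5 K/W
R_perlite board = ln(104/84)/(2π×0.0523×24.9) = 0.0261 K/W
R_outer film = 1/(h_o·2πr_oL) = 1/(21×2π×0.104×24.9) = 0.002927 K/W
R_total = 0.02907 K/W
Q = ΔT/R_total = 168/0.02907
Q = 5780 W
T_interface = T_inner − Q·ΣR(inner→interface) = 180 − 5780×0.02614

T ≈ 28.9 °C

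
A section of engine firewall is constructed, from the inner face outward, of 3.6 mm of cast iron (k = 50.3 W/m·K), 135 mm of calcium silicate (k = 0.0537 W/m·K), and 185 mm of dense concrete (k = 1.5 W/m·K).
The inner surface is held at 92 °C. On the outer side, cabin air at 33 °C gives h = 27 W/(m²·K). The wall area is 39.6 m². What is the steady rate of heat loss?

Q ≈ 874 W

Treating each layer as a thermal resistance in series:
R_cast iron = L/(kA) = 0.0036/(50.3×39.6) = 1.807×10^-6 K/W
R_calcium silicate = L/(kA) = 0.135/(0.0537×39.6) = 0.06348 K/W
R_dense concrete = L/(kA) = 0.185/(1.5×39.6) = 0.003114 K/W
R_outer film = 1/(h_o·A) = 1/(27×39.6) = 9.353×10^-4 K/W
R_total = 0.06754 K/W
Q = ΔT / R_total = 59 / 0.06754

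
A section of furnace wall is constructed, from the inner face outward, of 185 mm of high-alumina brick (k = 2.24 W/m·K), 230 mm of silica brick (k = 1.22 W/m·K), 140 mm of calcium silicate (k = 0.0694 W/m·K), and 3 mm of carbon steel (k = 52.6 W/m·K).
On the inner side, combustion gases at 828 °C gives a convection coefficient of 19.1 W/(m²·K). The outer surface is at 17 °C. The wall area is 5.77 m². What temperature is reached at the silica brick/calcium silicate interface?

Treating each layer as a thermal resistance in series:
R_inner film = 1/(h_i·A) = 1/(19.1×5.77) = 0.009074 K/W
R_high-alumina brick = L/(kA) = 0.185/(2.24×5.77) = 0.01431 K/W
R_silica brick = L/(kA) = 0.23/(1.22×5.77) = 0.03267 K/W
R_calcium silicate = L/(kA) = 0.14/(0.0694×5.77) = 0.3496 K/W
R_carbon steel = L/(kA) = 0.003/(52.6×5.77) = 9.885×10^-6 K/W
R_total = 0.4057 K/W;  Q = ΔT/R_total = 811/0.4057 = 1999 W
T_interface = T_inner − Q·ΣR(inner→interface) = 828 − 2000×0.05606

T ≈ 716 °C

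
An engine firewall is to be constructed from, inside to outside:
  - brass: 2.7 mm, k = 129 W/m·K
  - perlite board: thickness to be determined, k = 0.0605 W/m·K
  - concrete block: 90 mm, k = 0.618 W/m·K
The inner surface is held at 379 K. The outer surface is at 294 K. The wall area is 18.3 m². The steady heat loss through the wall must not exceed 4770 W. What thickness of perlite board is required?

L ≈ 10.9 mm

Using the resistance-network approach (series):
R_brass = L/(kA) = 0.0027/(129×18.3) = 1.144×10^-6 K/W
R_concrete block = L/(kA) = 0.09/(0.618×18.3) = 0.007958 K/W
Sum of the known resistances R_other = 0.007959 K/W
Required total resistance R_tot = ΔT/Q_allow = 85/4770 = 0.01782 K/W
R_perlite board = R_tot − R_other = 0.009861 K/W
L = R·k·A = 0.009861×0.0605×18.3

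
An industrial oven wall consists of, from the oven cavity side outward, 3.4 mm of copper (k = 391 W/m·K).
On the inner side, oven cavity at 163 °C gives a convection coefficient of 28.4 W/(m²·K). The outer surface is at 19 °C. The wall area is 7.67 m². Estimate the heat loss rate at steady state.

Q ≈ 31400 W

Model the wall as resistances in series:
R_inner film = 1/(h_i·A) = 1/(28.4×7.67) = 0.004591 K/W
R_copper = L/(kA) = 0.0034/(391×7.67) = 1.134×10^-6 K/W
R_total = 0.004592 K/W
Q = ΔT / R_total = 144 / 0.004592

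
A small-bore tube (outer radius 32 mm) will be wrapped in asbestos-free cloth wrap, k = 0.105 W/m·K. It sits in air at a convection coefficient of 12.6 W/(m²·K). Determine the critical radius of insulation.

r_cr ≈ 8.33 mm

For a cylinder r_cr = k/h = 0.105/12.6
r_cr = 8.33 mm; since the bare radius (32 mm) is above r_cr, any added insulation will reduce heat loss.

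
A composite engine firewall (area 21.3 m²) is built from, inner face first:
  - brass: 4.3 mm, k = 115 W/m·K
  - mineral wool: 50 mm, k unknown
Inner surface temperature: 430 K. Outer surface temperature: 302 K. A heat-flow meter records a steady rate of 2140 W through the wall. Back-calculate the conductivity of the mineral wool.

Using the resistance-network approach (series):
R_brass = L/(kA) = 0.0043/(115×21.3) = 1.755×10^-6 K/W
Sum of known resistances R_other = 1.755×10^-6 K/W
Total R = ΔT/Q = 128/2140 = 0.05981 K/W
R_mineral wool = R_total − R_other = 0.05981 K/W
k = L/(R·A) = 0.05/(0.05981×21.3)

k ≈ 0.0392 W/(m·K)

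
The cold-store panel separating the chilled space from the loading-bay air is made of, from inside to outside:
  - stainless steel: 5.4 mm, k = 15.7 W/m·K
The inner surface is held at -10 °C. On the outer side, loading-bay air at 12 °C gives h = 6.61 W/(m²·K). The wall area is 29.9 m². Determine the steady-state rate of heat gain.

Q ≈ 4340 W

Using the resistance-network approach (series):
R_stainless steel = L/(kA) = 0.0054/(15.7×29.9) = 1.15×10^-5 K/W
R_outer film = 1/(h_o·A) = 1/(6.61×29.9) = 0.00506 K/W
R_total = 0.005071 K/W
Q = ΔT / R_total = 22 / 0.005071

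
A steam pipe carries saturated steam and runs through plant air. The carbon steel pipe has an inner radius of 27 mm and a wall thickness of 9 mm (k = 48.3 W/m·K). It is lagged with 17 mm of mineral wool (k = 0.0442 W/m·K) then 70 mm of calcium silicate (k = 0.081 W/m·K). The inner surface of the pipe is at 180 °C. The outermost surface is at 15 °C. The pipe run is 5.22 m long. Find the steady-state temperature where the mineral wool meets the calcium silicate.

Radial resistances (cylindrical: R_cond = ln(r_o/r_i)/(2πkL), R_conv = 1/(h·2πrL)):
R_carbon steel pipe wall = ln(36/27)/(2π×48.3×5.22) = 1.816×10^-4 K/W
R_mineral wool = ln(53/36)/(2π×0.0442×5.22) = 0.2668 K/W
R_calcium silicate = ln(123/53)/(2π×0.081×5.22) = 0.3169 K/W
R_total = 0.5839 K/W
Q = ΔT/R_total = 165/0.5839
Q = 283 W
T_interface = T_inner − Q·ΣR(inner→interface) = 180 − 283×0.267

T ≈ 105 °C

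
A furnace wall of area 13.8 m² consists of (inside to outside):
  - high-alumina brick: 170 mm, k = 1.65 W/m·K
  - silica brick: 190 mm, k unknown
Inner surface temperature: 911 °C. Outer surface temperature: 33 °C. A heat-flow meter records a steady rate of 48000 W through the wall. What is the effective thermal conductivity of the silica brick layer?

k ≈ 1.27 W/(m·K)

Thermal resistances in series:
R_high-alumina brick = L/(kA) = 0.17/(1.65×13.8) = 0.007466 K/W
Sum of known resistances R_other = 0.007466 K/W
Total R = ΔT/Q = 878/48000 = 0.01829 K/W
R_silica brick = R_total − R_other = 0.01083 K/W
k = L/(R·A) = 0.19/(0.01083×13.8)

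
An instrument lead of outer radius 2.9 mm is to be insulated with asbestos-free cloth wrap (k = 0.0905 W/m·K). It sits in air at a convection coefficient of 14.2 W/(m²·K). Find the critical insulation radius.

r_cr ≈ 6.37 mm

For a cylinder r_cr = k/h = 0.0905/14.2
r_cr = 6.37 mm; since the bare radius (2.9 mm) is below r_cr, adding a thin layer of insulation will *increase* heat loss.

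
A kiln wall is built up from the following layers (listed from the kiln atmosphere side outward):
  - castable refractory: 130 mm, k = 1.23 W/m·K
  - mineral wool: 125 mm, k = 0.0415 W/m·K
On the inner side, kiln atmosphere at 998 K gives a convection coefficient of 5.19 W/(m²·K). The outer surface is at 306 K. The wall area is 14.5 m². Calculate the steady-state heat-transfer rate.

Using the resistance-network approach (series):
R_inner film = 1/(h_i·A) = 1/(5.19×14.5) = 0.01329 K/W
R_castable refractory = L/(kA) = 0.13/(1.23×14.5) = 0.007289 K/W
R_mineral wool = L/(kA) = 0.125/(0.0415×14.5) = 0.2077 K/W
R_total = 0.2283 K/W
Q = ΔT / R_total = 692 / 0.2283

Q ≈ 3030 W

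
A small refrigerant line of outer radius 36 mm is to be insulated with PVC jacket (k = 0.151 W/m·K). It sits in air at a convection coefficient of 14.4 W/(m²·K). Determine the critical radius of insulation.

r_cr ≈ 10.5 mm

For a cylinder r_cr = k/h = 0.151/14.4
r_cr = 10.5 mm; since the bare radius (36 mm) is above r_cr, any added insulation will reduce heat loss.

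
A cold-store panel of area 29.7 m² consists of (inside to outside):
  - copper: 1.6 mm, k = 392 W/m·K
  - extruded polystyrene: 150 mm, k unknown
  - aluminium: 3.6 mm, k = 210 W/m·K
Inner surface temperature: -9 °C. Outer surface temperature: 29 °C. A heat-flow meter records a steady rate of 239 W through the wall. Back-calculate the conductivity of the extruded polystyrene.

k ≈ 0.0318 W/(m·K)

Series thermal resistances:
R_copper = L/(kA) = 0.0016/(392×29.7) = 1.374×10^-7 K/W
R_aluminium = L/(kA) = 0.0036/(210×29.7) = 5.772×10^-7 K/W
Sum of known resistances R_other = 7.146×10^-7 K/W
Total R = ΔT/Q = 38/239 = 0.159 K/W
R_extruded polystyrene = R_total − R_other = 0.159 K/W
k = L/(R·A) = 0.15/(0.159×29.7)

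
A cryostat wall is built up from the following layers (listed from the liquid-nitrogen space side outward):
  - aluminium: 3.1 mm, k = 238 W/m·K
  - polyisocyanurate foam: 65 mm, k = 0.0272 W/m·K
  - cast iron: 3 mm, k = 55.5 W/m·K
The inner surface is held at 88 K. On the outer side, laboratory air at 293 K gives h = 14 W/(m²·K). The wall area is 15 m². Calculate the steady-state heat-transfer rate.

Treating each layer as a thermal resistance in series:
R_aluminium = L/(kA) = 0.0031/(238×15) = 8.683×10^-7 K/W
R_polyisocyanurate foam = L/(kA) = 0.065/(0.0272×15) = 0.1593 K/W
R_cast iron = L/(kA) = 0.003/(55.5×15) = 3.604×10^-6 K/W
R_outer film = 1/(h_o·A) = 1/(14×15) = 0.004762 K/W
R_total = 0.1641 K/W
Q = ΔT / R_total = 205 / 0.1641

Q ≈ 1250 W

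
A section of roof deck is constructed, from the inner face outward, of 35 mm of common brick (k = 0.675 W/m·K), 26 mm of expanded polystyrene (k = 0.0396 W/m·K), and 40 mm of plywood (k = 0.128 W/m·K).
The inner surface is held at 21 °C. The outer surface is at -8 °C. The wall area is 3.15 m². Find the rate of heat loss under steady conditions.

Q ≈ 89.5 W

Series thermal resistances:
R_common brick = L/(kA) = 0.035/(0.675×3.15) = 0.01646 K/W
R_expanded polystyrene = L/(kA) = 0.026/(0.0396×3.15) = 0.2084 K/W
R_plywood = L/(kA) = 0.04/(0.128×3.15) = 0.09921 K/W
R_total = 0.3241 K/W
Q = ΔT / R_total = 29 / 0.3241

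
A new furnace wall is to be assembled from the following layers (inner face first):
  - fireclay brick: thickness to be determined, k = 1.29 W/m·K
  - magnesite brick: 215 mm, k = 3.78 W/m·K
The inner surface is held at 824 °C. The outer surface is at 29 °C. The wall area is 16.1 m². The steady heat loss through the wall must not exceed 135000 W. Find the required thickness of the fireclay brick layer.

L ≈ 48.9 mm

Using the resistance-network approach (series):
R_magnesite brick = L/(kA) = 0.215/(3.78×16.1) = 0.003533 K/W
Sum of the known resistances R_other = 0.003533 K/W
Required total resistance R_tot = ΔT/Q_allow = 795/135000 = 0.005889 K/W
R_fireclay brick = R_tot − R_other = 0.002356 K/W
L = R·k·A = 0.002356×1.29×16.1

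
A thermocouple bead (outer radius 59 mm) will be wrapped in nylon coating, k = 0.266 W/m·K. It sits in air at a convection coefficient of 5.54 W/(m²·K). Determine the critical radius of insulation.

r_cr ≈ 96 mm

For a sphere r_cr = 2k/h = 2×0.266/5.54
r_cr = 96 mm; since the bare radius (59 mm) is below r_cr, adding a thin layer of insulation will *increase* heat loss.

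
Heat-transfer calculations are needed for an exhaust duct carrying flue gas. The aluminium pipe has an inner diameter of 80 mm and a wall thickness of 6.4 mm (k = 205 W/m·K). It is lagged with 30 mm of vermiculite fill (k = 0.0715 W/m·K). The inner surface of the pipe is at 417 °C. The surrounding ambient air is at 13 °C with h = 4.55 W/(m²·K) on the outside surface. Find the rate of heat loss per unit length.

Per-layer cylindrical resistances, series-summed:
R_aluminium pipe wall = ln(46.4/40)/(2π×205×1) = 1.152×10^-4 K/W
R_vermiculite fill = ln(76.4/46.4)/(2π×0.0715×1) = 1.11 K/W
R_outer film = 1/(h_o·2πr_oL) = 1/(4.55×2π×0.0764×1) = 0.4578 K/W
R_total = 1.568 K/W
Q = ΔT/R_total = 404/1.568

q′ ≈ 258 W/m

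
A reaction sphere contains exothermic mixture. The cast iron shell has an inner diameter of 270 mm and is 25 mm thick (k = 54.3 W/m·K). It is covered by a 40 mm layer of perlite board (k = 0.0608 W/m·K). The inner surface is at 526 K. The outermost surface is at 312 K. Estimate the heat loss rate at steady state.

Q ≈ 131 W

Radial (spherical) resistances in series:
R_cast iron shell = (1/0.135 − 1/0.16)/(4π×54.3) = 0.001696 K/W
R_perlite board = (1/0.16 − 1/0.2)/(4π×0.0608) = 1.636 K/W
R_total = 1.638 K/W
Q = ΔT/R_total = 214/1.638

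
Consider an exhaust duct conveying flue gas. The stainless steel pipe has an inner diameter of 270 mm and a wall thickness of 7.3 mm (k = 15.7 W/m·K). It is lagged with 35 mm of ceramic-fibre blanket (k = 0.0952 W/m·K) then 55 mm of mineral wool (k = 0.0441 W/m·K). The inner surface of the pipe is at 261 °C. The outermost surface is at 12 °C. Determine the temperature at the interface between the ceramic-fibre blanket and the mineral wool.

For a radial system each layer contributes R = ln(r_out/r_in)/(2πkL); films add R = 1/(hA).
R_stainless steel pipe wall = ln(142.3/135)/(2π×15.7×1) = 5.339×10^-4 K/W
R_ceramic-fibre blanket = ln(177.3/142.3)/(2π×0.0952×1) = 0.3676 K/W
R_mineral wool = ln(232.3/177.3)/(2π×0.0441×1) = 0.9751 K/W
R_total = 1.343 K/W
Q = ΔT/R_total = 249/1.343
Q = 185 W/m
T_interface = T_inner − Q·ΣR(inner→interface) = 261 − 185×0.3682

T ≈ 193 °C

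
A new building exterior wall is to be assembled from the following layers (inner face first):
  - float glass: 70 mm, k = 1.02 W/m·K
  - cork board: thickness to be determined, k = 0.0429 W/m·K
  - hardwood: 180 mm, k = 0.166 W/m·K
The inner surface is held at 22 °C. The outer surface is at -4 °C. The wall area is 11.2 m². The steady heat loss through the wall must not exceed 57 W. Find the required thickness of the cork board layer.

L ≈ 170 mm

Model the wall as resistances in series:
R_float glass = L/(kA) = 0.07/(1.02×11.2) = 0.006127 K/W
R_hardwood = L/(kA) = 0.18/(0.166×11.2) = 0.09682 K/W
Sum of the known resistances R_other = 0.1029 K/W
Required total resistance R_tot = ΔT/Q_allow = 26/57 = 0.4561 K/W
R_cork board = R_tot − R_other = 0.3532 K/W
L = R·k·A = 0.3532×0.0429×11.2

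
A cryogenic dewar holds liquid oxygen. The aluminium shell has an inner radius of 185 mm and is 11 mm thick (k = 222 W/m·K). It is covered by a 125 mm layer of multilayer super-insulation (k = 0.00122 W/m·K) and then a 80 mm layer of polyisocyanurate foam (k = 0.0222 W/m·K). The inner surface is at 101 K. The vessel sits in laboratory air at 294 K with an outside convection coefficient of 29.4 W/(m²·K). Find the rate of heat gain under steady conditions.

For a spherical shell R = (1/r₁ − 1/r₂)/(4πk); film R = 1/(h·4πr²). In series:
R_aluminium shell = (1/0.185 − 1/0.196)/(4π×222) = 1.087×10^-4 K/W
R_multilayer super-insulation = (1/0.196 − 1/0.321)/(4π×0.00122) = 129.6 K/W
R_polyisocyanurate foam = (1/0.321 − 1/0.401)/(4π×0.0222) = 2.228 K/W
R_outer film = 1/(h·4πr_o²) = 1/(29.4×4π×0.401²) = 0.01683 K/W
R_total = 131.8 K/W
Q = ΔT/R_total = 193/131.8

Q ≈ 1.46 W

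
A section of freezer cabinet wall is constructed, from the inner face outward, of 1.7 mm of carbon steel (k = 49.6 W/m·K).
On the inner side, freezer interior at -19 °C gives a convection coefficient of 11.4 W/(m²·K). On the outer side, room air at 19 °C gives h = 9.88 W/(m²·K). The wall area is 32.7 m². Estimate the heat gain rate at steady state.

Thermal resistances in series:
R_inner film = 1/(h_i·A) = 1/(11.4×32.7) = 0.002683 K/W
R_carbon steel = L/(kA) = 0.0017/(49.6×32.7) = 1.048×10^-6 K/W
R_outer film = 1/(h_o·A) = 1/(9.88×32.7) = 0.003095 K/W
R_total = 0.005779 K/W
Q = ΔT / R_total = 38 / 0.005779

Q ≈ 6580 W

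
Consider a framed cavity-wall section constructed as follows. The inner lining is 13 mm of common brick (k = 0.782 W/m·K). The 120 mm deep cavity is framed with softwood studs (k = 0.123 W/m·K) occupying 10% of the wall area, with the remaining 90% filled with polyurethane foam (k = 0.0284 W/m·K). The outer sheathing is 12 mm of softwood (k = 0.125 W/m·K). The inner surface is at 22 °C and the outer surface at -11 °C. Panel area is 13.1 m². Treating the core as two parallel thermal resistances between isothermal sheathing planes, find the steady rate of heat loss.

Q ≈ 132 W

Sheathing layers in series; stud and cavity paths in parallel between them.
R_inner = 0.013/(0.782×13.1) = 0.001269 K/W
R_stud  = 0.12/(0.123×0.1×13.1) = 0.7447 K/W
R_cav   = 0.12/(0.0284×0.9×13.1) = 0.3584 K/W
1/R_core = 1/R_stud + 1/R_cav → R_core = 0.242 K/W
R_outer = 0.012/(0.125×13.1) = 0.007328 K/W
R_total = 0.2505 K/W
Q = ΔT/R_total = 33/0.2505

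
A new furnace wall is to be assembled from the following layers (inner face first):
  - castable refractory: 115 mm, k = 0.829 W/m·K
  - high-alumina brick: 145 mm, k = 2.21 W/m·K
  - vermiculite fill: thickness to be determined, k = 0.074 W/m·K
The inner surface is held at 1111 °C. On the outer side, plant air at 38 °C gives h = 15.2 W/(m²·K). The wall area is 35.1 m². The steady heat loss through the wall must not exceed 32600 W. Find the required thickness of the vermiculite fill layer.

Treating each layer as a thermal resistance in series:
R_castable refractory = L/(kA) = 0.115/(0.829×35.1) = 0.003952 K/W
R_high-alumina brick = L/(kA) = 0.145/(2.21×35.1) = 0.001869 K/W
R_outer film = 1/(h_o·A) = 1/(15.2×35.1) = 0.001874 K/W
Sum of the known resistances R_other = 0.007696 K/W
Required total resistance R_tot = ΔT/Q_allow = 1073/32600 = 0.03291 K/W
R_vermiculite fill = R_tot − R_other = 0.02522 K/W
L = R·k·A = 0.02522×0.074×35.1

L ≈ 65.5 mm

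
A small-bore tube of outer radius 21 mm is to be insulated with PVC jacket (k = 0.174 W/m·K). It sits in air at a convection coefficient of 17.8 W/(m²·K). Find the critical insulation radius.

For a cylinder r_cr = k/h = 0.174/17.8
r_cr = 9.78 mm; since the bare radius (21 mm) is above r_cr, any added insulation will reduce heat loss.

r_cr ≈ 9.78 mm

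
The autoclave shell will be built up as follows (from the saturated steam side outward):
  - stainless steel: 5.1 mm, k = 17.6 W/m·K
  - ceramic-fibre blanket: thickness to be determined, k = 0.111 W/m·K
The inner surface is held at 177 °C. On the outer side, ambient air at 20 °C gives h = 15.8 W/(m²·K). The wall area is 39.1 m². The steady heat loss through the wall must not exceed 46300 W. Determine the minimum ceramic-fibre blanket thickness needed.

L ≈ 7.66 mm

Using the resistance-network approach (series):
R_stainless steel = L/(kA) = 0.0051/(17.6×39.1) = 7.411×10^-6 K/W
R_outer film = 1/(h_o·A) = 1/(15.8×39.1) = 0.001619 K/W
Sum of the known resistances R_other = 0.001626 K/W
Required total resistance R_tot = ΔT/Q_allow = 157/46300 = 0.003391 K/W
R_ceramic-fibre blanket = R_tot − R_other = 0.001765 K/W
L = R·k·A = 0.001765×0.111×39.1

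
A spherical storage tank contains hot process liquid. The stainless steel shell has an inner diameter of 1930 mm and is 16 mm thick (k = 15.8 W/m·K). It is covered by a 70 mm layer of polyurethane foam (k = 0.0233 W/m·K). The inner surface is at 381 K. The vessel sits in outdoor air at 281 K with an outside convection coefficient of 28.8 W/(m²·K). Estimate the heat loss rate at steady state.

Q ≈ 427 W

Each spherical layer contributes R = (1/r_i − 1/r_o)/(4πk):
R_stainless steel shell = (1/0.965 − 1/0.981)/(4π×15.8) = 8.512×10^-5 K/W
R_polyurethane foam = (1/0.981 − 1/1.051)/(4π×0.0233) = 0.2319 K/W
R_outer film = 1/(h·4πr_o²) = 1/(28.8×4π×1.051²) = 0.002501 K/W
R_total = 0.2345 K/W
Q = ΔT/R_total = 100/0.2345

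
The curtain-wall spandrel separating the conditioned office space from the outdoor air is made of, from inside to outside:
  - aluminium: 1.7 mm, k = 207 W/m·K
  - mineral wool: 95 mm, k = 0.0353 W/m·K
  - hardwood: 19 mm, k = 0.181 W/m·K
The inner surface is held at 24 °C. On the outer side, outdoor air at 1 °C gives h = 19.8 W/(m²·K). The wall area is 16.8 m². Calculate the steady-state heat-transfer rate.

Q ≈ 136 W

Thermal resistances in series:
R_aluminium = L/(kA) = 0.0017/(207×16.8) = 4.888×10^-7 K/W
R_mineral wool = L/(kA) = 0.095/(0.0353×16.8) = 0.1602 K/W
R_hardwood = L/(kA) = 0.019/(0.181×16.8) = 0.006248 K/W
R_outer film = 1/(h_o·A) = 1/(19.8×16.8) = 0.003006 K/W
R_total = 0.1694 K/W
Q = ΔT / R_total = 23 / 0.1694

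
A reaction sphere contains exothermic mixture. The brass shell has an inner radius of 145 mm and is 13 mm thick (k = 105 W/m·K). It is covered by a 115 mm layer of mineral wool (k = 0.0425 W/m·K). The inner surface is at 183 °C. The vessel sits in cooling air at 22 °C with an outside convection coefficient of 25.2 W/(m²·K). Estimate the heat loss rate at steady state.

Q ≈ 32 W

Radial (spherical) resistances in series:
R_brass shell = (1/0.145 − 1/0.158)/(4π×105) = 4.301×10^-4 K/W
R_mineral wool = (1/0.158 − 1/0.273)/(4π×0.0425) = 4.992 K/W
R_outer film = 1/(h·4πr_o²) = 1/(25.2×4π×0.273²) = 0.04237 K/W
R_total = 5.035 K/W
Q = ΔT/R_total = 161/5.035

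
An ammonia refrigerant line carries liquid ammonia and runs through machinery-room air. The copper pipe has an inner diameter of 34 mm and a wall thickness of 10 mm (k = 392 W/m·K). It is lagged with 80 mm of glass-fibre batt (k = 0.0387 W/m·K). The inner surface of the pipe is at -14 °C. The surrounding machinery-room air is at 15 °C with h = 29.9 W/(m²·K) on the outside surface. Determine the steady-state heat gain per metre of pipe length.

Radial resistances (cylindrical: R_cond = ln(r_o/r_i)/(2πkL), R_conv = 1/(h·2πrL)):
R_copper pipe wall = ln(27/17)/(2π×392×1) = 1.878×10^-4 K/W
R_glass-fibre batt = ln(107/27)/(2π×0.0387×1) = 5.663 K/W
R_outer film = 1/(h_o·2πr_oL) = 1/(29.9×2π×0.107×1) = 0.04975 K/W
R_total = 5.713 K/W
Q = ΔT/R_total = 29/5.713

q′ ≈ 5.08 W/m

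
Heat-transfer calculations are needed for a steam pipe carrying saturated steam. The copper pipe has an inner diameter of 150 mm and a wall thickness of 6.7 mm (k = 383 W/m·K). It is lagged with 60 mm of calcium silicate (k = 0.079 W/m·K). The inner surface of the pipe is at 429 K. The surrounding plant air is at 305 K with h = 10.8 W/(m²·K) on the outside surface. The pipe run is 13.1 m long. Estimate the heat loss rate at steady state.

Per-layer cylindrical resistances, series-summed:
R_copper pipe wall = ln(81.7/75)/(2π×383×13.1) = 2.714×10^-6 K/W
R_calcium silicate = ln(141.7/81.7)/(2π×0.079×13.1) = 0.08468 K/W
R_outer film = 1/(h_o·2πr_oL) = 1/(10.8×2π×0.1417×13.1) = 0.007939 K/W
R_total = 0.09263 K/W
Q = ΔT/R_total = 124/0.09263

Q ≈ 1340 W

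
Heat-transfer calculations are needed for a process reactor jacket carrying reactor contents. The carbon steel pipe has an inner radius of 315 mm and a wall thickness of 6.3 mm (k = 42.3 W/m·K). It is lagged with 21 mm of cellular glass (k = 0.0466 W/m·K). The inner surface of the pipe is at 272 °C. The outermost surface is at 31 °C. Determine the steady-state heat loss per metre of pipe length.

q′ ≈ 1110 W/m

Radial resistances (cylindrical: R_cond = ln(r_o/r_i)/(2πkL), R_conv = 1/(h·2πrL)):
R_carbon steel pipe wall = ln(321.3/315)/(2π×42.3×1) = 7.451×10^-5 K/W
R_cellular glass = ln(342.3/321.3)/(2π×0.0466×1) = 0.2162 K/W
R_total = 0.2163 K/W
Q = ΔT/R_total = 241/0.2163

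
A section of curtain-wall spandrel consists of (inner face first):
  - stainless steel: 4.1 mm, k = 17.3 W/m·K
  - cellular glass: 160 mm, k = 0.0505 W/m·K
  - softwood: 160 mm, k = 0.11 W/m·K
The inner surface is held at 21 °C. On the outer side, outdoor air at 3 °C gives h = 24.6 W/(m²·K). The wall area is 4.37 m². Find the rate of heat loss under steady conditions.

Q ≈ 16.9 W

Using the resistance-network approach (series):
R_stainless steel = L/(kA) = 0.0041/(17.3×4.37) = 5.423×10^-5 K/W
R_cellular glass = L/(kA) = 0.16/(0.0505×4.37) = 0.725 K/W
R_softwood = L/(kA) = 0.16/(0.11×4.37) = 0.3328 K/W
R_outer film = 1/(h_o·A) = 1/(24.6×4.37) = 0.009302 K/W
R_total = 1.067 K/W
Q = ΔT / R_total = 18 / 1.067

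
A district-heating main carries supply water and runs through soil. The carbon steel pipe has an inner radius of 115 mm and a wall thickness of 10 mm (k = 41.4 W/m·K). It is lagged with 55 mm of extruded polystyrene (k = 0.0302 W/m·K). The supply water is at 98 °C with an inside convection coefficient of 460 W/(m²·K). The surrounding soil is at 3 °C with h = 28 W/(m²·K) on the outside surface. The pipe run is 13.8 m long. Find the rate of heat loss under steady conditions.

For a radial system each layer contributes R = ln(r_out/r_in)/(2πkL); films add R = 1/(hA).
R_inner film = 1/(h_i·2πr₁L) = 1/(460×2π×0.115×13.8) = 2.18×10^-4 K/W
R_carbon steel pipe wall = ln(125/115)/(2π×41.4×13.8) = 2.323×10^-5 K/W
R_extruded polystyrene = ln(180/125)/(2π×0.0302×13.8) = 0.1393 K/W
R_outer film = 1/(h_o·2πr_oL) = 1/(28×2π×0.18×13.8) = 0.002288 K/W
R_total = 0.1418 K/W
Q = ΔT/R_total = 95/0.1418

Q ≈ 670 W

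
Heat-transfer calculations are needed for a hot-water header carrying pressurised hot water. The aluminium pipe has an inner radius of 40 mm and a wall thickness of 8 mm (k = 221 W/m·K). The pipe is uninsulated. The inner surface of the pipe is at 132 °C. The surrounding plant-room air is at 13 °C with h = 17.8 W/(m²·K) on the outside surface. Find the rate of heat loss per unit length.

Cylindrical conduction, so R = ln(r₂/r₁)/(2πkL) per layer, in series:
R_aluminium pipe wall = ln(48/40)/(2π×221×1) = 1.313×10^-4 K/W
R_outer film = 1/(h_o·2πr_oL) = 1/(17.8×2π×0.048×1) = 0.1863 K/W
R_total = 0.1864 K/W
Q = ΔT/R_total = 119/0.1864

q′ ≈ 638 W/m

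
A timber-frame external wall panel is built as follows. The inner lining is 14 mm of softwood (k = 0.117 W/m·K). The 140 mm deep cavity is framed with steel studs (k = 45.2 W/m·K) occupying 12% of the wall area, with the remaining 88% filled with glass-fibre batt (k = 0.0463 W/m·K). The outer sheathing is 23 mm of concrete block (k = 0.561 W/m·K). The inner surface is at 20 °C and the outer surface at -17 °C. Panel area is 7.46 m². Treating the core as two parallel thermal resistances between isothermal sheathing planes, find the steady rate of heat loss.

Sheathing layers in series; stud and cavity paths in parallel between them.
R_inner = 0.014/(0.117×7.46) = 0.01604 K/W
R_stud  = 0.14/(45.2×0.12×7.46) = 0.00346 K/W
R_cav   = 0.14/(0.0463×0.88×7.46) = 0.4606 K/W
1/R_core = 1/R_stud + 1/R_cav → R_core = 0.003434 K/W
R_outer = 0.023/(0.561×7.46) = 0.005496 K/W
R_total = 0.02497 K/W
Q = ΔT/R_total = 37/0.02497

Q ≈ 1480 W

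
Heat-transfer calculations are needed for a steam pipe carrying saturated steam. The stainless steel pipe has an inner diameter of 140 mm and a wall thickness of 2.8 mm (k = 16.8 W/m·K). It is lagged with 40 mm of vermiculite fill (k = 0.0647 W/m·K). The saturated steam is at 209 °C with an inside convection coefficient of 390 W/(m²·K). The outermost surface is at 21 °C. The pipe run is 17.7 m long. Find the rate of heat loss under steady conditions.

Q ≈ 3070 W

Cylindrical conduction, so R = ln(r₂/r₁)/(2πkL) per layer, in series:
R_inner film = 1/(h_i·2πr₁L) = 1/(390×2π×0.07×17.7) = 3.294×10^-4 K/W
R_stainless steel pipe wall = ln(72.8/70)/(2π×16.8×17.7) = 2.099×10^-5 K/W
R_vermiculite fill = ln(112.8/72.8)/(2π×0.0647×17.7) = 0.06086 K/W
R_total = 0.06121 K/W
Q = ΔT/R_total = 188/0.06121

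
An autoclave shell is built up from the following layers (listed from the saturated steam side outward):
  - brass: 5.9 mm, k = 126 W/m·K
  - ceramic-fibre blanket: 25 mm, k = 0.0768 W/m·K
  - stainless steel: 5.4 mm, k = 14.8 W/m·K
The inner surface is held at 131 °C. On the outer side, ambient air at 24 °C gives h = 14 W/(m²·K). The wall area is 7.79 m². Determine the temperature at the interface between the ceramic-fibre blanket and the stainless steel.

Treating each layer as a thermal resistance in series:
R_brass = L/(kA) = 0.0059/(126×7.79) = 6.011×10^-6 K/W
R_ceramic-fibre blanket = L/(kA) = 0.025/(0.0768×7.79) = 0.04179 K/W
R_stainless steel = L/(kA) = 0.0054/(14.8×7.79) = 4.684×10^-5 K/W
R_outer film = 1/(h_o·A) = 1/(14×7.79) = 0.009169 K/W
R_total = 0.05101 K/W;  Q = ΔT/R_total = 107/0.05101 = 2098 W
T_interface = T_inner − Q·ΣR(inner→interface) = 131 − 2100×0.04179

T ≈ 43.3 °C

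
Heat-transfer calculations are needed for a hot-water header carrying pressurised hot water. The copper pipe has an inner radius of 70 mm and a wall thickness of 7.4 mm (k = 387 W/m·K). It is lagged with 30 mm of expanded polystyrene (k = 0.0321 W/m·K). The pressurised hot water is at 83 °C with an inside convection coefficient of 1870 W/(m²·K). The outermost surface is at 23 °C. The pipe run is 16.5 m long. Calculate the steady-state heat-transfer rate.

Q ≈ 609 W

For a radial system each layer contributes R = ln(r_out/r_in)/(2πkL); films add R = 1/(hA).
R_inner film = 1/(h_i·2πr₁L) = 1/(1870×2π×0.07×16.5) = 7.369×10^-5 K/W
R_copper pipe wall = ln(77.4/70)/(2π×387×16.5) = 2.505×10^-6 K/W
R_expanded polystyrene = ln(107.4/77.4)/(2π×0.0321×16.5) = 0.09843 K/W
R_total = 0.09851 K/W
Q = ΔT/R_total = 60/0.09851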